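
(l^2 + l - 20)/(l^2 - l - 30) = (l - 4)/(l - 6)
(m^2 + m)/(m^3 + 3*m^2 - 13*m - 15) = m/(m^2 + 2*m - 15)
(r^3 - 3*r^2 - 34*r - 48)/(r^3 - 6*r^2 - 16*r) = (r + 3)/r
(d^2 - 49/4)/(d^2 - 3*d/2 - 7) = (d + 7/2)/(d + 2)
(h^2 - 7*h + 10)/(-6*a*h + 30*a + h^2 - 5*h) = (2 - h)/(6*a - h)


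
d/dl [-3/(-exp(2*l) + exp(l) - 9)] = (3 - 6*exp(l))*exp(l)/(exp(2*l) - exp(l) + 9)^2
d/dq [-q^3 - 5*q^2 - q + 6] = -3*q^2 - 10*q - 1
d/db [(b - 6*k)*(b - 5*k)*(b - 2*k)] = 3*b^2 - 26*b*k + 52*k^2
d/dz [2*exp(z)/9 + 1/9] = 2*exp(z)/9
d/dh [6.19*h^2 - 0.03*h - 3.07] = 12.38*h - 0.03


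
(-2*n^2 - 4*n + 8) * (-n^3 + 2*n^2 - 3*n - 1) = 2*n^5 - 10*n^3 + 30*n^2 - 20*n - 8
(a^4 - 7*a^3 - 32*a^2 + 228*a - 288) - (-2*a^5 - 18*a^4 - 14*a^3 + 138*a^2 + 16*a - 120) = 2*a^5 + 19*a^4 + 7*a^3 - 170*a^2 + 212*a - 168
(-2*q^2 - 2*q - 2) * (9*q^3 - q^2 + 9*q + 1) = -18*q^5 - 16*q^4 - 34*q^3 - 18*q^2 - 20*q - 2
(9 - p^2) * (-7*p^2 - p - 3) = 7*p^4 + p^3 - 60*p^2 - 9*p - 27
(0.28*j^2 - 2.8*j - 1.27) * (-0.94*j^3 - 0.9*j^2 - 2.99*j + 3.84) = -0.2632*j^5 + 2.38*j^4 + 2.8766*j^3 + 10.5902*j^2 - 6.9547*j - 4.8768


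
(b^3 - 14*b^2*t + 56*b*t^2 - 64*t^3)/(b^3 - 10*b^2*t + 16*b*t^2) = (b - 4*t)/b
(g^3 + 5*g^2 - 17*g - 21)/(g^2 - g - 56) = (g^2 - 2*g - 3)/(g - 8)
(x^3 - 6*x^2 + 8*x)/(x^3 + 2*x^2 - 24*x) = (x - 2)/(x + 6)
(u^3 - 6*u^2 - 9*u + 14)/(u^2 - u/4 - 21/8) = 8*(-u^3 + 6*u^2 + 9*u - 14)/(-8*u^2 + 2*u + 21)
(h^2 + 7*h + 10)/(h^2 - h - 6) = (h + 5)/(h - 3)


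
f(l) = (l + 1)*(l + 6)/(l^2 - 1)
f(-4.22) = -0.34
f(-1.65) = -1.64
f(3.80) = 3.50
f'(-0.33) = -3.96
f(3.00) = 4.50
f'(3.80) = -0.89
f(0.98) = -349.00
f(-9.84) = 0.35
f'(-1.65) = -1.00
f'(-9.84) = -0.06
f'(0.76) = -121.53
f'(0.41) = -20.11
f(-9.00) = 0.30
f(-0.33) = -4.26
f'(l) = -2*l*(l + 1)*(l + 6)/(l^2 - 1)^2 + (l + 1)/(l^2 - 1) + (l + 6)/(l^2 - 1) = -7/(l^2 - 2*l + 1)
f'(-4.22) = -0.26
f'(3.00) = -1.75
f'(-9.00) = -0.07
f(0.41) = -10.86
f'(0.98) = -17500.00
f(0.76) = -28.17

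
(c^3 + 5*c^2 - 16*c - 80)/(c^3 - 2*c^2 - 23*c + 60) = (c + 4)/(c - 3)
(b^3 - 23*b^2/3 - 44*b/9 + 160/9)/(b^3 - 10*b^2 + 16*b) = (b^2 + b/3 - 20/9)/(b*(b - 2))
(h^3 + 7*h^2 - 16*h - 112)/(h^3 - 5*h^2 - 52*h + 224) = (h + 4)/(h - 8)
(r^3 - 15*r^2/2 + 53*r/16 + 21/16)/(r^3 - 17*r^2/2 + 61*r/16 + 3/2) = (r - 7)/(r - 8)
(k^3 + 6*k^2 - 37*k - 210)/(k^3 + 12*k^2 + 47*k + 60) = (k^2 + k - 42)/(k^2 + 7*k + 12)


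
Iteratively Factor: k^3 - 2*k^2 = (k)*(k^2 - 2*k) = k*(k - 2)*(k)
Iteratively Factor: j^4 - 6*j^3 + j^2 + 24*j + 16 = (j + 1)*(j^3 - 7*j^2 + 8*j + 16) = (j - 4)*(j + 1)*(j^2 - 3*j - 4) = (j - 4)*(j + 1)^2*(j - 4)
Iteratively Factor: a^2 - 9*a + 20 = (a - 4)*(a - 5)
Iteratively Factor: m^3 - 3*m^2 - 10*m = (m - 5)*(m^2 + 2*m) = m*(m - 5)*(m + 2)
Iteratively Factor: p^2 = (p)*(p)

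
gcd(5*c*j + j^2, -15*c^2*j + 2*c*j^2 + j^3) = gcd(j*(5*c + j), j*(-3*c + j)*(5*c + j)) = 5*c*j + j^2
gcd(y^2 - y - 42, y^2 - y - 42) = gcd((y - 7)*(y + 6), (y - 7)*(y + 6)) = y^2 - y - 42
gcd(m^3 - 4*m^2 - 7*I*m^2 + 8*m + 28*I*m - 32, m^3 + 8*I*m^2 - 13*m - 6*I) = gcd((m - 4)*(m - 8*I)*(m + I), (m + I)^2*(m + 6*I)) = m + I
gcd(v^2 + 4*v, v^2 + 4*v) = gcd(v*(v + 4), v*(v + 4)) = v^2 + 4*v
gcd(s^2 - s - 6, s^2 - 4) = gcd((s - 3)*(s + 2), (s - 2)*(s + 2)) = s + 2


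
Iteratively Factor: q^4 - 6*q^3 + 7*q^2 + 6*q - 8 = (q - 1)*(q^3 - 5*q^2 + 2*q + 8) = (q - 2)*(q - 1)*(q^2 - 3*q - 4) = (q - 4)*(q - 2)*(q - 1)*(q + 1)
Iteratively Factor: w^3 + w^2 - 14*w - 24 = (w + 2)*(w^2 - w - 12) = (w - 4)*(w + 2)*(w + 3)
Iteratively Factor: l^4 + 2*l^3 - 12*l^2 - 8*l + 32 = (l - 2)*(l^3 + 4*l^2 - 4*l - 16) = (l - 2)*(l + 4)*(l^2 - 4) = (l - 2)*(l + 2)*(l + 4)*(l - 2)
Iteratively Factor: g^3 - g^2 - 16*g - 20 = (g + 2)*(g^2 - 3*g - 10) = (g + 2)^2*(g - 5)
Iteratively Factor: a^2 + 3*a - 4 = (a - 1)*(a + 4)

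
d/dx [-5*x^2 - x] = -10*x - 1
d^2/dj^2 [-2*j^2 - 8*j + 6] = -4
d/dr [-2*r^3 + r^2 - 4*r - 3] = -6*r^2 + 2*r - 4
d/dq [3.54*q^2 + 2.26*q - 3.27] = 7.08*q + 2.26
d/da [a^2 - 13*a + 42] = 2*a - 13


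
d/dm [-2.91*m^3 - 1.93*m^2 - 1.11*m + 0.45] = -8.73*m^2 - 3.86*m - 1.11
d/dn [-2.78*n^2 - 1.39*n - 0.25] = -5.56*n - 1.39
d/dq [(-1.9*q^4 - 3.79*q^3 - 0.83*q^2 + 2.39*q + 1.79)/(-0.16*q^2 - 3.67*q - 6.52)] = (0.608*q^5 + 21.5254*q^4 + 77.3706*q^3 + 77.5609*q^2 + 11.396*q - 9.0135)/(0.0256*q^4 + 1.1744*q^3 + 15.5553*q^2 + 47.8568*q + 42.5104)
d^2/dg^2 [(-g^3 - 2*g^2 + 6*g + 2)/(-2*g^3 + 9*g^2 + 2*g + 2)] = 4*(13*g^6 - 30*g^5 + 162*g^4 - 108*g^3 - 351*g^2 + 102*g + 30)/(8*g^9 - 108*g^8 + 462*g^7 - 537*g^6 - 246*g^5 - 546*g^4 - 200*g^3 - 132*g^2 - 24*g - 8)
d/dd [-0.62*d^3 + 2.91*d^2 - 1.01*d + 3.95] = -1.86*d^2 + 5.82*d - 1.01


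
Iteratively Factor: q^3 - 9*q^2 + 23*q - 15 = (q - 3)*(q^2 - 6*q + 5) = (q - 3)*(q - 1)*(q - 5)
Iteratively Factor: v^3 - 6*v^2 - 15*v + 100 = (v + 4)*(v^2 - 10*v + 25) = (v - 5)*(v + 4)*(v - 5)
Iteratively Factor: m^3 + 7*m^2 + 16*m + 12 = (m + 3)*(m^2 + 4*m + 4) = (m + 2)*(m + 3)*(m + 2)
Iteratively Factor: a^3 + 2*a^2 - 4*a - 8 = (a - 2)*(a^2 + 4*a + 4) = (a - 2)*(a + 2)*(a + 2)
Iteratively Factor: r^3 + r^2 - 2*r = (r + 2)*(r^2 - r) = r*(r + 2)*(r - 1)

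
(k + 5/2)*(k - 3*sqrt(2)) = k^2 - 3*sqrt(2)*k + 5*k/2 - 15*sqrt(2)/2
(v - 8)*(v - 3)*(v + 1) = v^3 - 10*v^2 + 13*v + 24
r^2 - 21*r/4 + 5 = (r - 4)*(r - 5/4)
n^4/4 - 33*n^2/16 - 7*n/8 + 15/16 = (n/4 + 1/4)*(n - 3)*(n - 1/2)*(n + 5/2)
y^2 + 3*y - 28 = (y - 4)*(y + 7)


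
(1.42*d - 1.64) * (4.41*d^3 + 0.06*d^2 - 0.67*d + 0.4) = 6.2622*d^4 - 7.1472*d^3 - 1.0498*d^2 + 1.6668*d - 0.656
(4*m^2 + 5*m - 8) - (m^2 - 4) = 3*m^2 + 5*m - 4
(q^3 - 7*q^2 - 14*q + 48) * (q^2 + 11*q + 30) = q^5 + 4*q^4 - 61*q^3 - 316*q^2 + 108*q + 1440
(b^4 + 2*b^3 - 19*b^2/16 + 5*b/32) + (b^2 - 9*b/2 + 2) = b^4 + 2*b^3 - 3*b^2/16 - 139*b/32 + 2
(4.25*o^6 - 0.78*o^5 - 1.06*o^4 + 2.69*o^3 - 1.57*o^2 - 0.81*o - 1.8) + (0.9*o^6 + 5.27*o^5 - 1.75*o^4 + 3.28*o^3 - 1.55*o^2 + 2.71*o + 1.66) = 5.15*o^6 + 4.49*o^5 - 2.81*o^4 + 5.97*o^3 - 3.12*o^2 + 1.9*o - 0.14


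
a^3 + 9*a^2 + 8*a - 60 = (a - 2)*(a + 5)*(a + 6)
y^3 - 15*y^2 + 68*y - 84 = (y - 7)*(y - 6)*(y - 2)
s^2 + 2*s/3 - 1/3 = (s - 1/3)*(s + 1)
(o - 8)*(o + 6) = o^2 - 2*o - 48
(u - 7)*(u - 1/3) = u^2 - 22*u/3 + 7/3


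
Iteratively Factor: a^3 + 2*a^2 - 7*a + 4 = (a - 1)*(a^2 + 3*a - 4) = (a - 1)^2*(a + 4)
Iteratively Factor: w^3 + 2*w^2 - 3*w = (w + 3)*(w^2 - w) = (w - 1)*(w + 3)*(w)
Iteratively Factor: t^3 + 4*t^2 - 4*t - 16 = (t - 2)*(t^2 + 6*t + 8) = (t - 2)*(t + 4)*(t + 2)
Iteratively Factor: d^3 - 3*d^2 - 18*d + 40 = (d + 4)*(d^2 - 7*d + 10) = (d - 2)*(d + 4)*(d - 5)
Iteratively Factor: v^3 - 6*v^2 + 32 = (v - 4)*(v^2 - 2*v - 8) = (v - 4)*(v + 2)*(v - 4)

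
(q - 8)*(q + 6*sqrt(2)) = q^2 - 8*q + 6*sqrt(2)*q - 48*sqrt(2)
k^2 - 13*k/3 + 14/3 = (k - 7/3)*(k - 2)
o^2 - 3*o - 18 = (o - 6)*(o + 3)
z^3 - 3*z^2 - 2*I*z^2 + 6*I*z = z*(z - 3)*(z - 2*I)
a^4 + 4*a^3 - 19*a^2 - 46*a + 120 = (a - 3)*(a - 2)*(a + 4)*(a + 5)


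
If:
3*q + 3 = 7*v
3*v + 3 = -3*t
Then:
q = 7*v/3 - 1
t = -v - 1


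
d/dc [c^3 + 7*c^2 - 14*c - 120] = 3*c^2 + 14*c - 14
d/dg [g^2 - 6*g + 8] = 2*g - 6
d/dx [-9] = 0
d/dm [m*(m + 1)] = 2*m + 1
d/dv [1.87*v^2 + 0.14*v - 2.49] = 3.74*v + 0.14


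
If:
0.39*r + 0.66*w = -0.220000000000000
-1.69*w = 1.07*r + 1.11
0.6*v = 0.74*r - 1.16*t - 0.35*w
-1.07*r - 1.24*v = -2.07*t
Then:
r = -7.66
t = -5.14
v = -1.96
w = 4.19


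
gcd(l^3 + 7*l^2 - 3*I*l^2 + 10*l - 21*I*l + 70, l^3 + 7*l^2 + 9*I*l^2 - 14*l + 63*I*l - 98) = l^2 + l*(7 + 2*I) + 14*I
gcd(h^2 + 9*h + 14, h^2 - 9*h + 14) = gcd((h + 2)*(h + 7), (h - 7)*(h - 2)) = 1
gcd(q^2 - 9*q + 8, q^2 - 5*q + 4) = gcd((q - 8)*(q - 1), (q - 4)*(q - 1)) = q - 1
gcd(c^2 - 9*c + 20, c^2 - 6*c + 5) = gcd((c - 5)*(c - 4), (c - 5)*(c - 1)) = c - 5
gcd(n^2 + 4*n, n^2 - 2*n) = n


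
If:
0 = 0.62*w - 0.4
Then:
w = 0.65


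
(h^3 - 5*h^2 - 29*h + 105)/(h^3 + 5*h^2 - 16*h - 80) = (h^2 - 10*h + 21)/(h^2 - 16)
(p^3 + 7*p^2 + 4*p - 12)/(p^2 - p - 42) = (p^2 + p - 2)/(p - 7)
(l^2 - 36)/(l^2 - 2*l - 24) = (l + 6)/(l + 4)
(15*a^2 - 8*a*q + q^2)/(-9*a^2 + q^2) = (-5*a + q)/(3*a + q)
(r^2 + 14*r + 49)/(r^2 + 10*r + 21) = (r + 7)/(r + 3)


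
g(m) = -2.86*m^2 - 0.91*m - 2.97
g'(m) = -5.72*m - 0.91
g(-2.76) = -22.24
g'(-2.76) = 14.88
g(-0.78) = -4.00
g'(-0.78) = 3.55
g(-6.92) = -133.63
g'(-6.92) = 38.67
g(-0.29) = -2.95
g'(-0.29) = 0.75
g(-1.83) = -10.88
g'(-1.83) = 9.56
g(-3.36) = -32.20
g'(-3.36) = 18.31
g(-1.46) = -7.74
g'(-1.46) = 7.44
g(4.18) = -56.74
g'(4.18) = -24.82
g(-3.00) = -25.98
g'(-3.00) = 16.25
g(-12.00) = -403.89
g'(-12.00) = 67.73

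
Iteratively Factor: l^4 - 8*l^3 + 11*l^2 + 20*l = (l - 4)*(l^3 - 4*l^2 - 5*l) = l*(l - 4)*(l^2 - 4*l - 5) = l*(l - 4)*(l + 1)*(l - 5)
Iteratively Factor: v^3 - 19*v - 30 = (v + 2)*(v^2 - 2*v - 15) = (v - 5)*(v + 2)*(v + 3)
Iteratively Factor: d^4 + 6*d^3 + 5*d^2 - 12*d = (d + 3)*(d^3 + 3*d^2 - 4*d) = d*(d + 3)*(d^2 + 3*d - 4) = d*(d - 1)*(d + 3)*(d + 4)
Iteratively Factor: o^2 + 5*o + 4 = (o + 4)*(o + 1)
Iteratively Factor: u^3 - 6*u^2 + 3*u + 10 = (u + 1)*(u^2 - 7*u + 10) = (u - 2)*(u + 1)*(u - 5)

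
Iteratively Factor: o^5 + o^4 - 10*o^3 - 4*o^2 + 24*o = (o - 2)*(o^4 + 3*o^3 - 4*o^2 - 12*o) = (o - 2)*(o + 2)*(o^3 + o^2 - 6*o) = (o - 2)^2*(o + 2)*(o^2 + 3*o) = o*(o - 2)^2*(o + 2)*(o + 3)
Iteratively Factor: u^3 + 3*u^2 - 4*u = (u - 1)*(u^2 + 4*u) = (u - 1)*(u + 4)*(u)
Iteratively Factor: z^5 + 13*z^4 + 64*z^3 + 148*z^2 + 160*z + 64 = (z + 4)*(z^4 + 9*z^3 + 28*z^2 + 36*z + 16) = (z + 4)^2*(z^3 + 5*z^2 + 8*z + 4) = (z + 1)*(z + 4)^2*(z^2 + 4*z + 4) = (z + 1)*(z + 2)*(z + 4)^2*(z + 2)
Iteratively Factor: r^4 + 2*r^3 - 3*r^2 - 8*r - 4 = (r + 2)*(r^3 - 3*r - 2) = (r - 2)*(r + 2)*(r^2 + 2*r + 1) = (r - 2)*(r + 1)*(r + 2)*(r + 1)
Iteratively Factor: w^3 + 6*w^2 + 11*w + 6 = (w + 3)*(w^2 + 3*w + 2) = (w + 2)*(w + 3)*(w + 1)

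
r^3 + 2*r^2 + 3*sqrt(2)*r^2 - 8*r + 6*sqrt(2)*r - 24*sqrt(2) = (r - 2)*(r + 4)*(r + 3*sqrt(2))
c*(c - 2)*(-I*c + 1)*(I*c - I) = c^4 - 3*c^3 + I*c^3 + 2*c^2 - 3*I*c^2 + 2*I*c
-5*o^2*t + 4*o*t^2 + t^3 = t*(-o + t)*(5*o + t)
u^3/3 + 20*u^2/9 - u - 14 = (u/3 + 1)*(u - 7/3)*(u + 6)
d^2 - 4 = (d - 2)*(d + 2)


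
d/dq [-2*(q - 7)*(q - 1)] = 16 - 4*q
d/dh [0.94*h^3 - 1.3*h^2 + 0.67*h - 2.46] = 2.82*h^2 - 2.6*h + 0.67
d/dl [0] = 0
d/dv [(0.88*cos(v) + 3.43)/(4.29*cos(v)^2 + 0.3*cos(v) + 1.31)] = (3.7752*cos(v)^2 + 29.4294*cos(v) - 0.1238)*sin(v)/(18.4041*cos(v)^4 + 2.574*cos(v)^3 + 11.3298*cos(v)^2 + 0.786*cos(v) + 1.7161)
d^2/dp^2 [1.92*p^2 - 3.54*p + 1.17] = 3.84000000000000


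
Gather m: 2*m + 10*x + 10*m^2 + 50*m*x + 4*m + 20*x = 10*m^2 + m*(50*x + 6) + 30*x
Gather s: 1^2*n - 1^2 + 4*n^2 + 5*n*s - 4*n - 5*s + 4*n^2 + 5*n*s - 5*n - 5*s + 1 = 8*n^2 - 8*n + s*(10*n - 10)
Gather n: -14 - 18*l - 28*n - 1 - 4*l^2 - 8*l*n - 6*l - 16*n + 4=-4*l^2 - 24*l + n*(-8*l - 44) - 11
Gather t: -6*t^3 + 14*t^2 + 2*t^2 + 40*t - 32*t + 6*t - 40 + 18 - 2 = -6*t^3 + 16*t^2 + 14*t - 24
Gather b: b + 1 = b + 1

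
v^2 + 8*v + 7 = (v + 1)*(v + 7)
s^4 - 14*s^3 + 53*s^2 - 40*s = s*(s - 8)*(s - 5)*(s - 1)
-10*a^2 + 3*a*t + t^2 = (-2*a + t)*(5*a + t)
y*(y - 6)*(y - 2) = y^3 - 8*y^2 + 12*y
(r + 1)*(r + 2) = r^2 + 3*r + 2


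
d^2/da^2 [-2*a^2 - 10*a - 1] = -4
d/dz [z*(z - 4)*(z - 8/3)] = 3*z^2 - 40*z/3 + 32/3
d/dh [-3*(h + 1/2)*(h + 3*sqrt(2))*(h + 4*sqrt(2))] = -9*h^2 - 42*sqrt(2)*h - 3*h - 72 - 21*sqrt(2)/2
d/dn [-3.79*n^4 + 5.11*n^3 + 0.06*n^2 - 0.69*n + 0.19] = -15.16*n^3 + 15.33*n^2 + 0.12*n - 0.69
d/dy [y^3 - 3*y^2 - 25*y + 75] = 3*y^2 - 6*y - 25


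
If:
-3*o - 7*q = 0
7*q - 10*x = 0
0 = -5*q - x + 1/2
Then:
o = -35/171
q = 5/57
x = 7/114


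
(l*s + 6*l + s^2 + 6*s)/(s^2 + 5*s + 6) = (l*s + 6*l + s^2 + 6*s)/(s^2 + 5*s + 6)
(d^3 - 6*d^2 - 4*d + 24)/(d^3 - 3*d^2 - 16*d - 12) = (d - 2)/(d + 1)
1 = 1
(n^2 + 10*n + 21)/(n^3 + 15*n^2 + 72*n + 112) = (n + 3)/(n^2 + 8*n + 16)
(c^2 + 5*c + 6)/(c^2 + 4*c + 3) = (c + 2)/(c + 1)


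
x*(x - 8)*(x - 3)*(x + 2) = x^4 - 9*x^3 + 2*x^2 + 48*x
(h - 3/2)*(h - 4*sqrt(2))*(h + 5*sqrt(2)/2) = h^3 - 3*sqrt(2)*h^2/2 - 3*h^2/2 - 20*h + 9*sqrt(2)*h/4 + 30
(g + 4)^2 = g^2 + 8*g + 16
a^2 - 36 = (a - 6)*(a + 6)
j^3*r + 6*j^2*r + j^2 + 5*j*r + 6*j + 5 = (j + 1)*(j + 5)*(j*r + 1)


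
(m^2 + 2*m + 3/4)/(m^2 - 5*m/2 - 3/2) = (m + 3/2)/(m - 3)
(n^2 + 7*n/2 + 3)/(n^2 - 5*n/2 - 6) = (n + 2)/(n - 4)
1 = 1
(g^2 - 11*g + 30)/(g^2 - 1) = (g^2 - 11*g + 30)/(g^2 - 1)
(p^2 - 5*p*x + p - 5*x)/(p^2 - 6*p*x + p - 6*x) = (-p + 5*x)/(-p + 6*x)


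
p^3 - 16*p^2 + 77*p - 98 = (p - 7)^2*(p - 2)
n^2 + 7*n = n*(n + 7)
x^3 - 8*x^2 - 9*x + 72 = (x - 8)*(x - 3)*(x + 3)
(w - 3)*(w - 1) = w^2 - 4*w + 3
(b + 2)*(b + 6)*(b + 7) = b^3 + 15*b^2 + 68*b + 84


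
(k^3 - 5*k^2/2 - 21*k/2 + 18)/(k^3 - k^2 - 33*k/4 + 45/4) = 2*(k - 4)/(2*k - 5)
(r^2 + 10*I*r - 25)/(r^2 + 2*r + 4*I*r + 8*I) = (r^2 + 10*I*r - 25)/(r^2 + r*(2 + 4*I) + 8*I)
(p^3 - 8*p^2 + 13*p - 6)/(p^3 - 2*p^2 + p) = (p - 6)/p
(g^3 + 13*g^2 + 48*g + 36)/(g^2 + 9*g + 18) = (g^2 + 7*g + 6)/(g + 3)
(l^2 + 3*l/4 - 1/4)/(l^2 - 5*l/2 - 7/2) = (4*l - 1)/(2*(2*l - 7))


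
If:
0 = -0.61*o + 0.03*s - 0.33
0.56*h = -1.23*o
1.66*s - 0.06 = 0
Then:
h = 1.18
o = -0.54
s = 0.04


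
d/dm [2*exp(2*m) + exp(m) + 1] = (4*exp(m) + 1)*exp(m)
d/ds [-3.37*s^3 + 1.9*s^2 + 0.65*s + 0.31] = -10.11*s^2 + 3.8*s + 0.65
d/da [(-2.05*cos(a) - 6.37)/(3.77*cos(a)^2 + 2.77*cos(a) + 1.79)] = (7.7285*sin(a)^2 - 48.0298*cos(a) - 21.7039)*sin(a)/(3.77*cos(a)^2 + 2.77*cos(a) + 1.79)^2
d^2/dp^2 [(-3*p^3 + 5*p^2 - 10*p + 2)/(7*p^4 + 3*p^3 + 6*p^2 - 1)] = 2*(-147*p^9 + 735*p^8 - 2247*p^7 - 811*p^6 - 1152*p^5 + 690*p^4 - 685*p^3 + 210*p^2 - 171*p + 17)/(343*p^12 + 441*p^11 + 1071*p^10 + 783*p^9 + 771*p^8 + 198*p^7 - 63*p^6 - 108*p^5 - 87*p^4 + 9*p^3 + 18*p^2 - 1)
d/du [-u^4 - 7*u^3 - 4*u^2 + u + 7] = -4*u^3 - 21*u^2 - 8*u + 1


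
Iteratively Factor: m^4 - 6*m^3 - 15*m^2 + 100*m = (m - 5)*(m^3 - m^2 - 20*m) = (m - 5)^2*(m^2 + 4*m) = m*(m - 5)^2*(m + 4)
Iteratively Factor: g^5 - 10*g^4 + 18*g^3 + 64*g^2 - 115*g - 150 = (g + 2)*(g^4 - 12*g^3 + 42*g^2 - 20*g - 75) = (g - 3)*(g + 2)*(g^3 - 9*g^2 + 15*g + 25) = (g - 5)*(g - 3)*(g + 2)*(g^2 - 4*g - 5) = (g - 5)*(g - 3)*(g + 1)*(g + 2)*(g - 5)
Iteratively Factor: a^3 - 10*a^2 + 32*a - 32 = (a - 4)*(a^2 - 6*a + 8) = (a - 4)^2*(a - 2)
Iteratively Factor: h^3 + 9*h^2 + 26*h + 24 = (h + 4)*(h^2 + 5*h + 6) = (h + 3)*(h + 4)*(h + 2)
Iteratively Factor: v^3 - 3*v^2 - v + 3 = (v + 1)*(v^2 - 4*v + 3) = (v - 3)*(v + 1)*(v - 1)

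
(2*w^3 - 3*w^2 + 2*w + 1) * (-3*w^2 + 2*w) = -6*w^5 + 13*w^4 - 12*w^3 + w^2 + 2*w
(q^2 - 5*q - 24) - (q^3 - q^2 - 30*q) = -q^3 + 2*q^2 + 25*q - 24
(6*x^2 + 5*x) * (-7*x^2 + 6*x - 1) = -42*x^4 + x^3 + 24*x^2 - 5*x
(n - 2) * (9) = 9*n - 18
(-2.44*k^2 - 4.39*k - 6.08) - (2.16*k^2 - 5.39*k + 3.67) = -4.6*k^2 + 1.0*k - 9.75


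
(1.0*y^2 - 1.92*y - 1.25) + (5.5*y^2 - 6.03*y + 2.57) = 6.5*y^2 - 7.95*y + 1.32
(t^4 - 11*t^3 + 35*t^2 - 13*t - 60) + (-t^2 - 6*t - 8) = t^4 - 11*t^3 + 34*t^2 - 19*t - 68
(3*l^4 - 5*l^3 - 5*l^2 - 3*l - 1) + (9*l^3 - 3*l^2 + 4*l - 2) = 3*l^4 + 4*l^3 - 8*l^2 + l - 3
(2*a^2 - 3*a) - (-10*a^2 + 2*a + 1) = 12*a^2 - 5*a - 1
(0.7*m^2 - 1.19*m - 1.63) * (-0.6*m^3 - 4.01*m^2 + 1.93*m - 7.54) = -0.42*m^5 - 2.093*m^4 + 7.1009*m^3 - 1.0384*m^2 + 5.8267*m + 12.2902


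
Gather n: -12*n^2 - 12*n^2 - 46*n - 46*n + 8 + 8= -24*n^2 - 92*n + 16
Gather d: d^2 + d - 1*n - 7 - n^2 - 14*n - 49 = d^2 + d - n^2 - 15*n - 56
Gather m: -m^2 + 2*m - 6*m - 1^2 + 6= -m^2 - 4*m + 5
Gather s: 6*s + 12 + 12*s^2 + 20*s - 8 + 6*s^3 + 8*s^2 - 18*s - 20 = 6*s^3 + 20*s^2 + 8*s - 16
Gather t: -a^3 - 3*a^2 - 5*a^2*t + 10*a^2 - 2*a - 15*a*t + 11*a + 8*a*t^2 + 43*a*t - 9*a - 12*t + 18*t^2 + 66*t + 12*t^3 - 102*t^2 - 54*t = -a^3 + 7*a^2 + 12*t^3 + t^2*(8*a - 84) + t*(-5*a^2 + 28*a)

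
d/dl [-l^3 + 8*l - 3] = 8 - 3*l^2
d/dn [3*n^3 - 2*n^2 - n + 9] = 9*n^2 - 4*n - 1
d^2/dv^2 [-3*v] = 0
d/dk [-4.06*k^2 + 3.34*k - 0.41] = 3.34 - 8.12*k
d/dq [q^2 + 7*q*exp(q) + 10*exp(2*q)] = 7*q*exp(q) + 2*q + 20*exp(2*q) + 7*exp(q)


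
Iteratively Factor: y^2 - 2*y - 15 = (y + 3)*(y - 5)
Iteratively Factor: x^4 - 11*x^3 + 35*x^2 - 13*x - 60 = (x - 4)*(x^3 - 7*x^2 + 7*x + 15) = (x - 4)*(x - 3)*(x^2 - 4*x - 5) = (x - 4)*(x - 3)*(x + 1)*(x - 5)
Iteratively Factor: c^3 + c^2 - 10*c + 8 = (c - 2)*(c^2 + 3*c - 4) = (c - 2)*(c + 4)*(c - 1)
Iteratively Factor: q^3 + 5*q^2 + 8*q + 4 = (q + 2)*(q^2 + 3*q + 2) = (q + 1)*(q + 2)*(q + 2)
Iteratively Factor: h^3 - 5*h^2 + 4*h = (h)*(h^2 - 5*h + 4) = h*(h - 1)*(h - 4)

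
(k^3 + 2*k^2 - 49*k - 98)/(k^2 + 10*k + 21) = (k^2 - 5*k - 14)/(k + 3)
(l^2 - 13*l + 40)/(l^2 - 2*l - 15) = (l - 8)/(l + 3)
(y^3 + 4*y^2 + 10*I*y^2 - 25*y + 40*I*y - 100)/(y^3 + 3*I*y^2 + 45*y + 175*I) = (y + 4)/(y - 7*I)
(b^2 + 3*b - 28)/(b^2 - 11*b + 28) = (b + 7)/(b - 7)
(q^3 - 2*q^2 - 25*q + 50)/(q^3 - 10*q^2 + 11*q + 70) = (q^2 + 3*q - 10)/(q^2 - 5*q - 14)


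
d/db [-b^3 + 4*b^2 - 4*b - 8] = -3*b^2 + 8*b - 4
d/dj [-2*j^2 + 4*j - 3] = 4 - 4*j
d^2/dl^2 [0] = 0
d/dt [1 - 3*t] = -3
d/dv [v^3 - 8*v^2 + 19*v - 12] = 3*v^2 - 16*v + 19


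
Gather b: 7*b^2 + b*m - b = 7*b^2 + b*(m - 1)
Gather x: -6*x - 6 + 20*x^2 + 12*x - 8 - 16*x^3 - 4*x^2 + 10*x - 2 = -16*x^3 + 16*x^2 + 16*x - 16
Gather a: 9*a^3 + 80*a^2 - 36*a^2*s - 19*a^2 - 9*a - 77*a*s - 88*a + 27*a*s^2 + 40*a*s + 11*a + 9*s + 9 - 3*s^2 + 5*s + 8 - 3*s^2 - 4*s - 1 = 9*a^3 + a^2*(61 - 36*s) + a*(27*s^2 - 37*s - 86) - 6*s^2 + 10*s + 16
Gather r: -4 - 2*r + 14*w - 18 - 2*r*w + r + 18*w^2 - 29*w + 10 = r*(-2*w - 1) + 18*w^2 - 15*w - 12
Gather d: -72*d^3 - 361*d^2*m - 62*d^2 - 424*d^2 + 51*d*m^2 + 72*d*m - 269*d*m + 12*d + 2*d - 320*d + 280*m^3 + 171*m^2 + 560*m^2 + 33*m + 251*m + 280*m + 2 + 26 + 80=-72*d^3 + d^2*(-361*m - 486) + d*(51*m^2 - 197*m - 306) + 280*m^3 + 731*m^2 + 564*m + 108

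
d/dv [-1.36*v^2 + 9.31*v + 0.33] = 9.31 - 2.72*v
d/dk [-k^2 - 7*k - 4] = -2*k - 7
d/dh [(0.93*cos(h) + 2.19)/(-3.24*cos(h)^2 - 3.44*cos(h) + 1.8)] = (3.0132*sin(h)^2 - 14.1912*cos(h) - 12.2208)*sin(h)/(3.24*cos(h)^2 + 3.44*cos(h) - 1.8)^2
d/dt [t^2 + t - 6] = 2*t + 1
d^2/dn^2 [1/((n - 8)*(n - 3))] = 2*((n - 8)^2 + (n - 8)*(n - 3) + (n - 3)^2)/((n - 8)^3*(n - 3)^3)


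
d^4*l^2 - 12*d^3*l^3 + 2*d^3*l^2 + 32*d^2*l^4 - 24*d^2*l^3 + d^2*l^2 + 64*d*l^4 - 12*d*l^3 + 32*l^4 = (d - 8*l)*(d - 4*l)*(d*l + l)^2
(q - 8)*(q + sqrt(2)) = q^2 - 8*q + sqrt(2)*q - 8*sqrt(2)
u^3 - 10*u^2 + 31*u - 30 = (u - 5)*(u - 3)*(u - 2)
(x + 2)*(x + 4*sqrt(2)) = x^2 + 2*x + 4*sqrt(2)*x + 8*sqrt(2)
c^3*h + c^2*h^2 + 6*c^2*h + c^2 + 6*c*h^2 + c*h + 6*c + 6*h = (c + 6)*(c + h)*(c*h + 1)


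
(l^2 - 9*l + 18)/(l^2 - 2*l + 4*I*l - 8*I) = (l^2 - 9*l + 18)/(l^2 + l*(-2 + 4*I) - 8*I)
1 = 1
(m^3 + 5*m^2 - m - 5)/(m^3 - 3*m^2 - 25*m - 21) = (m^2 + 4*m - 5)/(m^2 - 4*m - 21)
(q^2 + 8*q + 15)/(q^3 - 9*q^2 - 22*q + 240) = (q + 3)/(q^2 - 14*q + 48)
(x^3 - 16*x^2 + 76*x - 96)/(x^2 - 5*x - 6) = (x^2 - 10*x + 16)/(x + 1)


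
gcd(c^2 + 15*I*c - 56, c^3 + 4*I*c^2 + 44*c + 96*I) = c + 8*I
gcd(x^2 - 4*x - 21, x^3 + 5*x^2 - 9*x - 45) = x + 3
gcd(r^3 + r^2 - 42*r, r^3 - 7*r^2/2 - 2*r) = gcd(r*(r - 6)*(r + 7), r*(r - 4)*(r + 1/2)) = r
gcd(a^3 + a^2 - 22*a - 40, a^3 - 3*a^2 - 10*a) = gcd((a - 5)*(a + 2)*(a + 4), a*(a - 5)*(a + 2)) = a^2 - 3*a - 10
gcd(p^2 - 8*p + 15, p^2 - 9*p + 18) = p - 3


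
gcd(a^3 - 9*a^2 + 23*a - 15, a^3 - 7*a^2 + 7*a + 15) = a^2 - 8*a + 15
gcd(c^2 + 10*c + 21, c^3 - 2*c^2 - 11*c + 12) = c + 3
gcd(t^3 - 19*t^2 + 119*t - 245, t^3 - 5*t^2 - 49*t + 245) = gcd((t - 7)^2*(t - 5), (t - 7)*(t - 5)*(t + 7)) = t^2 - 12*t + 35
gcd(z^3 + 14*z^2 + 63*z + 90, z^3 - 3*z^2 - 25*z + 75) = z + 5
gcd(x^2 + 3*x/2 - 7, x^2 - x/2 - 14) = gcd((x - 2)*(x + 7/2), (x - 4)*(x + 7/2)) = x + 7/2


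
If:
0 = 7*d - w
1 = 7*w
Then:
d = 1/49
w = 1/7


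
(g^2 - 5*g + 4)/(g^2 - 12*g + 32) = (g - 1)/(g - 8)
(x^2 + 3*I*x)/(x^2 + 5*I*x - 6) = x/(x + 2*I)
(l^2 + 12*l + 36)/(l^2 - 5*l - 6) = (l^2 + 12*l + 36)/(l^2 - 5*l - 6)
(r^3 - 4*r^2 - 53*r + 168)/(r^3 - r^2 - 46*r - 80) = (r^2 + 4*r - 21)/(r^2 + 7*r + 10)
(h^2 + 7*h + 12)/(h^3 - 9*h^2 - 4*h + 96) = (h + 4)/(h^2 - 12*h + 32)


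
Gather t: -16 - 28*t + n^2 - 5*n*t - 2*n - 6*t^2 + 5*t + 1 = n^2 - 2*n - 6*t^2 + t*(-5*n - 23) - 15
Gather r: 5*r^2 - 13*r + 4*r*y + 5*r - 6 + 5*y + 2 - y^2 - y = 5*r^2 + r*(4*y - 8) - y^2 + 4*y - 4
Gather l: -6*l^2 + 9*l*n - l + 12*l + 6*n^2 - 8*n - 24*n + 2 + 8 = -6*l^2 + l*(9*n + 11) + 6*n^2 - 32*n + 10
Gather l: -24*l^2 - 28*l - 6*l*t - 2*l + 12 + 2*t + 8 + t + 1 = -24*l^2 + l*(-6*t - 30) + 3*t + 21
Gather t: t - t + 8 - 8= 0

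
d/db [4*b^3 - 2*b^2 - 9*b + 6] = 12*b^2 - 4*b - 9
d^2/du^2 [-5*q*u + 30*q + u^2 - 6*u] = 2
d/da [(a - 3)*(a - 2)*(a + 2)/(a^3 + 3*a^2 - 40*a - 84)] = 6*(a^2 - 16*a + 34)/(a^4 + 2*a^3 - 83*a^2 - 84*a + 1764)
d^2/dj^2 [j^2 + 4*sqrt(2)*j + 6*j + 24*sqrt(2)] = 2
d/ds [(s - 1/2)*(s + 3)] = 2*s + 5/2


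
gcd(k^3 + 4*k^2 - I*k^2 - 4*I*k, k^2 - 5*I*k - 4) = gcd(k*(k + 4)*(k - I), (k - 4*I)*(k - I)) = k - I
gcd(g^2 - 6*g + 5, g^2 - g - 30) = 1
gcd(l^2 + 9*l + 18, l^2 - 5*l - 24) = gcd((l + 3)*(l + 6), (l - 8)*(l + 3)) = l + 3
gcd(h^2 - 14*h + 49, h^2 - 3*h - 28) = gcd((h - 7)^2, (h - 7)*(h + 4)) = h - 7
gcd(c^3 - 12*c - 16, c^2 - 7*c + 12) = c - 4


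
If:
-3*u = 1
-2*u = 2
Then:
No Solution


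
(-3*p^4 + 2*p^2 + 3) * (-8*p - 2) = 24*p^5 + 6*p^4 - 16*p^3 - 4*p^2 - 24*p - 6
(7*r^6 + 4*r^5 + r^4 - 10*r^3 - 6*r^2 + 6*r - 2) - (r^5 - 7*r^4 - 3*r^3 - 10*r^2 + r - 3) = 7*r^6 + 3*r^5 + 8*r^4 - 7*r^3 + 4*r^2 + 5*r + 1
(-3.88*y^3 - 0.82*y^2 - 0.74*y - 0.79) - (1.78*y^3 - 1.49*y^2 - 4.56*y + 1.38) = -5.66*y^3 + 0.67*y^2 + 3.82*y - 2.17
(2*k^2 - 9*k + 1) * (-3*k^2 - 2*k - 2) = -6*k^4 + 23*k^3 + 11*k^2 + 16*k - 2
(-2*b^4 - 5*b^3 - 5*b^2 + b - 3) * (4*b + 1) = -8*b^5 - 22*b^4 - 25*b^3 - b^2 - 11*b - 3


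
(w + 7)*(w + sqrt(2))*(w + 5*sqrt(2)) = w^3 + 7*w^2 + 6*sqrt(2)*w^2 + 10*w + 42*sqrt(2)*w + 70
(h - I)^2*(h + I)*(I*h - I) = I*h^4 + h^3 - I*h^3 - h^2 + I*h^2 + h - I*h - 1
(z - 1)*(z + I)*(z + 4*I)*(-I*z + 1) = -I*z^4 + 6*z^3 + I*z^3 - 6*z^2 + 9*I*z^2 - 4*z - 9*I*z + 4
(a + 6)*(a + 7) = a^2 + 13*a + 42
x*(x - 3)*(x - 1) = x^3 - 4*x^2 + 3*x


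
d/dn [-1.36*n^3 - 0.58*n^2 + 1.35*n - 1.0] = -4.08*n^2 - 1.16*n + 1.35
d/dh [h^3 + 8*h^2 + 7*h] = 3*h^2 + 16*h + 7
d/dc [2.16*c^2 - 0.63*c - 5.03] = 4.32*c - 0.63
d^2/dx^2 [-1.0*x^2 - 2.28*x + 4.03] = -2.00000000000000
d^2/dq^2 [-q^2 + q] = -2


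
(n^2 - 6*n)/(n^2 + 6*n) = (n - 6)/(n + 6)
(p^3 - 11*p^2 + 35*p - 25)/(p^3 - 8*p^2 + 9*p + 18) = (p^3 - 11*p^2 + 35*p - 25)/(p^3 - 8*p^2 + 9*p + 18)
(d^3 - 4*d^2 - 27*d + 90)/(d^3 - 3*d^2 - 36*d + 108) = (d + 5)/(d + 6)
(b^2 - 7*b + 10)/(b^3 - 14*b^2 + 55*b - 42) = (b^2 - 7*b + 10)/(b^3 - 14*b^2 + 55*b - 42)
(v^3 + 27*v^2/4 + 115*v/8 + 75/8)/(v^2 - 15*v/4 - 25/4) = (2*v^2 + 11*v + 15)/(2*(v - 5))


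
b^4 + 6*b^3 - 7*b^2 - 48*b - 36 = (b - 3)*(b + 1)*(b + 2)*(b + 6)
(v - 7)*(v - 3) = v^2 - 10*v + 21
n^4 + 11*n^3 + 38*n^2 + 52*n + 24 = (n + 1)*(n + 2)^2*(n + 6)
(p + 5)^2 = p^2 + 10*p + 25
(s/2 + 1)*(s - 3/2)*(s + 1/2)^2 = s^4/2 + 3*s^3/4 - 9*s^2/8 - 23*s/16 - 3/8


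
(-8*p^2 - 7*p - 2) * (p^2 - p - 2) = -8*p^4 + p^3 + 21*p^2 + 16*p + 4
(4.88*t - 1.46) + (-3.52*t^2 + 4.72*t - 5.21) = -3.52*t^2 + 9.6*t - 6.67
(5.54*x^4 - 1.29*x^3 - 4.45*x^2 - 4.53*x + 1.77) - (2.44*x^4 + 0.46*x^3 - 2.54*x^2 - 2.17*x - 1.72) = 3.1*x^4 - 1.75*x^3 - 1.91*x^2 - 2.36*x + 3.49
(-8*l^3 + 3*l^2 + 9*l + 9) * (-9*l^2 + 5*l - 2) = 72*l^5 - 67*l^4 - 50*l^3 - 42*l^2 + 27*l - 18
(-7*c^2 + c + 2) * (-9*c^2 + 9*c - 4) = 63*c^4 - 72*c^3 + 19*c^2 + 14*c - 8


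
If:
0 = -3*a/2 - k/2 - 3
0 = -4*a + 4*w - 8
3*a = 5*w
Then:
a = -5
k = 9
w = -3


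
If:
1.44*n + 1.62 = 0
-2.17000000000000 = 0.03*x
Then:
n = -1.12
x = -72.33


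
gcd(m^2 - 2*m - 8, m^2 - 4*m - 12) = m + 2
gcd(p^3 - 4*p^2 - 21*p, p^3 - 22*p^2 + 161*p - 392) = p - 7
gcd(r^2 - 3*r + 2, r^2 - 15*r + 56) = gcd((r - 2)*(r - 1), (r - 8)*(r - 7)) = 1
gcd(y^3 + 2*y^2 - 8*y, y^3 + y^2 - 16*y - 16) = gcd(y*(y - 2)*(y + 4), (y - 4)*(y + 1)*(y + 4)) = y + 4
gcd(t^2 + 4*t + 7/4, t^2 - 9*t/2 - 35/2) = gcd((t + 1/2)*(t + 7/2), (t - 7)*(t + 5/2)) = 1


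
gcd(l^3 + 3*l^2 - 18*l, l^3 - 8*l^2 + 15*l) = l^2 - 3*l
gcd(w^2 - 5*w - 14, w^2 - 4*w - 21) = w - 7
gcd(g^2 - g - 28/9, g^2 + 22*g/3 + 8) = g + 4/3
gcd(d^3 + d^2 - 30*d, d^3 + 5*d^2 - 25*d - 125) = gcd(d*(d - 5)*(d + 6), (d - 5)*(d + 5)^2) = d - 5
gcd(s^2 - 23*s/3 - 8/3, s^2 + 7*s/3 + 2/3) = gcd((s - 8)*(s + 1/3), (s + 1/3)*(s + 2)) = s + 1/3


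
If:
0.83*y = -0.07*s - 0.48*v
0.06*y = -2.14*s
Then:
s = -0.0280373831775701*y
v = -1.72507788161994*y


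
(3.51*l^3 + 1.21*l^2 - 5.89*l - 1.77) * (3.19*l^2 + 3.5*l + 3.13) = 11.1969*l^5 + 16.1449*l^4 - 3.5678*l^3 - 22.474*l^2 - 24.6307*l - 5.5401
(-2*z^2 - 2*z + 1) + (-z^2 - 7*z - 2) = -3*z^2 - 9*z - 1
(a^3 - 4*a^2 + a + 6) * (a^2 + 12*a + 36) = a^5 + 8*a^4 - 11*a^3 - 126*a^2 + 108*a + 216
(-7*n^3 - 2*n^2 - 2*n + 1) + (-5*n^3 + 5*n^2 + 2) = -12*n^3 + 3*n^2 - 2*n + 3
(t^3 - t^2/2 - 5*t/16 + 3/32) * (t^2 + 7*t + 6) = t^5 + 13*t^4/2 + 35*t^3/16 - 163*t^2/32 - 39*t/32 + 9/16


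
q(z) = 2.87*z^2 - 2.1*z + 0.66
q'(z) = 5.74*z - 2.1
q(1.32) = 2.89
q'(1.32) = 5.48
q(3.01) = 20.34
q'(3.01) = 15.18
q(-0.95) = 5.25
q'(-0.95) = -7.55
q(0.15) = 0.41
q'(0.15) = -1.24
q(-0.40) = 1.96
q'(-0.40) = -4.40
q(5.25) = 68.74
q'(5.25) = 28.04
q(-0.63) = 3.12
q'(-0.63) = -5.72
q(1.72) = 5.54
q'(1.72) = 7.77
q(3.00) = 20.19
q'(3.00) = 15.12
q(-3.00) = 32.79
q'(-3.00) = -19.32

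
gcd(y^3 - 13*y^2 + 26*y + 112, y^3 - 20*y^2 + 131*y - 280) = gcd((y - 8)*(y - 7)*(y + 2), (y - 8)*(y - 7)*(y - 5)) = y^2 - 15*y + 56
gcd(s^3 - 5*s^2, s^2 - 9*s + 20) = s - 5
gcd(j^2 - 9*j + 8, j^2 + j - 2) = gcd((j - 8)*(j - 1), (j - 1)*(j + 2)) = j - 1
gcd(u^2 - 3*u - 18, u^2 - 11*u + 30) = u - 6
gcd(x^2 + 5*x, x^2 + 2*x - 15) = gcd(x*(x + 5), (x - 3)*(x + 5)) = x + 5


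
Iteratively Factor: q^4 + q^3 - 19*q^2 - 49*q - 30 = (q + 3)*(q^3 - 2*q^2 - 13*q - 10) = (q - 5)*(q + 3)*(q^2 + 3*q + 2) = (q - 5)*(q + 2)*(q + 3)*(q + 1)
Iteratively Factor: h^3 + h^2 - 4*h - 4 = (h + 1)*(h^2 - 4) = (h - 2)*(h + 1)*(h + 2)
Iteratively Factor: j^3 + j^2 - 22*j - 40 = (j + 4)*(j^2 - 3*j - 10) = (j + 2)*(j + 4)*(j - 5)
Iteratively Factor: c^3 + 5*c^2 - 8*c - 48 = (c + 4)*(c^2 + c - 12) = (c + 4)^2*(c - 3)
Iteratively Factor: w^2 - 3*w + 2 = (w - 1)*(w - 2)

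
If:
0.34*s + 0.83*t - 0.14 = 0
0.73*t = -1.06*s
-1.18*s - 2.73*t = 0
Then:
No Solution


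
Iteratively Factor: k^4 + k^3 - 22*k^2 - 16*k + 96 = (k - 4)*(k^3 + 5*k^2 - 2*k - 24) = (k - 4)*(k + 3)*(k^2 + 2*k - 8) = (k - 4)*(k + 3)*(k + 4)*(k - 2)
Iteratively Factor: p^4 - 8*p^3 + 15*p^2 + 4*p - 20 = (p - 5)*(p^3 - 3*p^2 + 4) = (p - 5)*(p + 1)*(p^2 - 4*p + 4) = (p - 5)*(p - 2)*(p + 1)*(p - 2)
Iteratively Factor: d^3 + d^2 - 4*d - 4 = (d + 1)*(d^2 - 4) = (d - 2)*(d + 1)*(d + 2)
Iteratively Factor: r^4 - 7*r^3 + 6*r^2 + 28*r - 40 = (r + 2)*(r^3 - 9*r^2 + 24*r - 20) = (r - 2)*(r + 2)*(r^2 - 7*r + 10) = (r - 5)*(r - 2)*(r + 2)*(r - 2)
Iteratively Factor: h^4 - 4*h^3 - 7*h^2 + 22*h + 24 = (h - 4)*(h^3 - 7*h - 6) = (h - 4)*(h + 1)*(h^2 - h - 6) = (h - 4)*(h - 3)*(h + 1)*(h + 2)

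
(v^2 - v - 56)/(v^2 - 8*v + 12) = (v^2 - v - 56)/(v^2 - 8*v + 12)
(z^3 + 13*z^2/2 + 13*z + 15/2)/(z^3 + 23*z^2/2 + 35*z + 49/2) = (2*z^2 + 11*z + 15)/(2*z^2 + 21*z + 49)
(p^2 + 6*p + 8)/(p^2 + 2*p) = (p + 4)/p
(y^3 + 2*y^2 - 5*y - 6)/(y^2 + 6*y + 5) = (y^2 + y - 6)/(y + 5)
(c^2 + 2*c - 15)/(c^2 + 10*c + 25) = (c - 3)/(c + 5)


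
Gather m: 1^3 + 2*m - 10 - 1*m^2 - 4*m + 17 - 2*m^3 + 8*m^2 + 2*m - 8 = -2*m^3 + 7*m^2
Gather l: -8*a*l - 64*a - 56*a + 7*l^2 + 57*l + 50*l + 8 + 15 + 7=-120*a + 7*l^2 + l*(107 - 8*a) + 30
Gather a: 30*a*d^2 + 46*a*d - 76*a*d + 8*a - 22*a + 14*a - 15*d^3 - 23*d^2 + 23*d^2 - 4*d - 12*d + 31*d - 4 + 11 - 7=a*(30*d^2 - 30*d) - 15*d^3 + 15*d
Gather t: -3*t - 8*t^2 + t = -8*t^2 - 2*t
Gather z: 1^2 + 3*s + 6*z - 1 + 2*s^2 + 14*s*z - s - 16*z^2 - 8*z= 2*s^2 + 2*s - 16*z^2 + z*(14*s - 2)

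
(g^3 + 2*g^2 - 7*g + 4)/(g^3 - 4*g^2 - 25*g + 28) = (g - 1)/(g - 7)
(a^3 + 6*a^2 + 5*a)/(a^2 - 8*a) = (a^2 + 6*a + 5)/(a - 8)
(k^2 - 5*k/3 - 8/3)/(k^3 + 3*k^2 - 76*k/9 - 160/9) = 3*(k + 1)/(3*k^2 + 17*k + 20)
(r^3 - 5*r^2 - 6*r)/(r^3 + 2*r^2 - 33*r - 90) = r*(r + 1)/(r^2 + 8*r + 15)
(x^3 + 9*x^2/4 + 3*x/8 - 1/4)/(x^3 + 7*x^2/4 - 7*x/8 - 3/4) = (4*x - 1)/(4*x - 3)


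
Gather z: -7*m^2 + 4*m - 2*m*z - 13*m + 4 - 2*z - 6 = -7*m^2 - 9*m + z*(-2*m - 2) - 2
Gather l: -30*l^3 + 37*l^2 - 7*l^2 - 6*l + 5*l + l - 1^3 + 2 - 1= -30*l^3 + 30*l^2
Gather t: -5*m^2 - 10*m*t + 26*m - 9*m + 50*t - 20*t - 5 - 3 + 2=-5*m^2 + 17*m + t*(30 - 10*m) - 6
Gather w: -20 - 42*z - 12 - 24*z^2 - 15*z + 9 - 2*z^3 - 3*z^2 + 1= -2*z^3 - 27*z^2 - 57*z - 22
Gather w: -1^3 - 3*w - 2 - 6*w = -9*w - 3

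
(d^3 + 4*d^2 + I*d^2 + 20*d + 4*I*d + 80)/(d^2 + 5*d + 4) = (d^2 + I*d + 20)/(d + 1)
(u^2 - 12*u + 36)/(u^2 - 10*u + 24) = (u - 6)/(u - 4)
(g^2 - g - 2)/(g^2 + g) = (g - 2)/g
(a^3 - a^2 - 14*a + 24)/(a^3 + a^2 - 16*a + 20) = (a^2 + a - 12)/(a^2 + 3*a - 10)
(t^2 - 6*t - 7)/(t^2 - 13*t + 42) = (t + 1)/(t - 6)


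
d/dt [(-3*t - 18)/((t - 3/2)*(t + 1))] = 6*(2*t^2 + 24*t - 3)/(4*t^4 - 4*t^3 - 11*t^2 + 6*t + 9)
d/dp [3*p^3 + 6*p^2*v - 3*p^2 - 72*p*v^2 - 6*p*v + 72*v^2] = 9*p^2 + 12*p*v - 6*p - 72*v^2 - 6*v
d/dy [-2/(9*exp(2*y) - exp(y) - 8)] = (36*exp(y) - 2)*exp(y)/(-9*exp(2*y) + exp(y) + 8)^2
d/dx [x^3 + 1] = 3*x^2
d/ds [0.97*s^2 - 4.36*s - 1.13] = 1.94*s - 4.36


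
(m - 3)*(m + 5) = m^2 + 2*m - 15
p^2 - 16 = (p - 4)*(p + 4)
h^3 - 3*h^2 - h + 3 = (h - 3)*(h - 1)*(h + 1)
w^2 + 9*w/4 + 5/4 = (w + 1)*(w + 5/4)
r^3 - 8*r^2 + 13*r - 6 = (r - 6)*(r - 1)^2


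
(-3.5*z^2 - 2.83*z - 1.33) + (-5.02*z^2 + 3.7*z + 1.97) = -8.52*z^2 + 0.87*z + 0.64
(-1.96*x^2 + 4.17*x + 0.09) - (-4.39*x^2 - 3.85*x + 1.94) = 2.43*x^2 + 8.02*x - 1.85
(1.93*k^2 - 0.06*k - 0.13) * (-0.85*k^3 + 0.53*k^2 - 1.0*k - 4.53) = -1.6405*k^5 + 1.0739*k^4 - 1.8513*k^3 - 8.7518*k^2 + 0.4018*k + 0.5889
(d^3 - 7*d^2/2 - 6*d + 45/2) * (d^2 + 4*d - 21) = d^5 + d^4/2 - 41*d^3 + 72*d^2 + 216*d - 945/2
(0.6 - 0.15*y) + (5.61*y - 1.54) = 5.46*y - 0.94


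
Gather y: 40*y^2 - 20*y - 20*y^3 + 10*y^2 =-20*y^3 + 50*y^2 - 20*y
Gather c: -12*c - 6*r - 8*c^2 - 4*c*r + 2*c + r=-8*c^2 + c*(-4*r - 10) - 5*r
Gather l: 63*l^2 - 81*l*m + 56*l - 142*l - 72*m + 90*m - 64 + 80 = 63*l^2 + l*(-81*m - 86) + 18*m + 16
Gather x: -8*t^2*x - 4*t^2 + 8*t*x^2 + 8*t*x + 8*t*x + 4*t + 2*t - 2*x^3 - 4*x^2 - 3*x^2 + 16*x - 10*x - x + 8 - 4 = -4*t^2 + 6*t - 2*x^3 + x^2*(8*t - 7) + x*(-8*t^2 + 16*t + 5) + 4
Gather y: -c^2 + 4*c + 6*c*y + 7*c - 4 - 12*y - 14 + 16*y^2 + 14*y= -c^2 + 11*c + 16*y^2 + y*(6*c + 2) - 18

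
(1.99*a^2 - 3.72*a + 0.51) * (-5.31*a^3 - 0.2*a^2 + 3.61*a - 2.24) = -10.5669*a^5 + 19.3552*a^4 + 5.2198*a^3 - 17.9888*a^2 + 10.1739*a - 1.1424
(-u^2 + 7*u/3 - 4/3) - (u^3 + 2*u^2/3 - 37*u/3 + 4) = -u^3 - 5*u^2/3 + 44*u/3 - 16/3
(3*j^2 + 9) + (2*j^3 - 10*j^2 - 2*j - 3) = 2*j^3 - 7*j^2 - 2*j + 6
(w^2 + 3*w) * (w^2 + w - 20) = w^4 + 4*w^3 - 17*w^2 - 60*w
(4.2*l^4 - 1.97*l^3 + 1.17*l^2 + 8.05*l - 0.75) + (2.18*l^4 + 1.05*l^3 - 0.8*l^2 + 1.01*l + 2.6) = 6.38*l^4 - 0.92*l^3 + 0.37*l^2 + 9.06*l + 1.85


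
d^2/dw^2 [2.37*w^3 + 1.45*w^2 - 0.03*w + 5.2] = 14.22*w + 2.9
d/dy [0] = 0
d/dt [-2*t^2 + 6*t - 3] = 6 - 4*t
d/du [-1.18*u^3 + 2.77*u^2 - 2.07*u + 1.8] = -3.54*u^2 + 5.54*u - 2.07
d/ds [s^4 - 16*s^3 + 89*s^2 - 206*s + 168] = 4*s^3 - 48*s^2 + 178*s - 206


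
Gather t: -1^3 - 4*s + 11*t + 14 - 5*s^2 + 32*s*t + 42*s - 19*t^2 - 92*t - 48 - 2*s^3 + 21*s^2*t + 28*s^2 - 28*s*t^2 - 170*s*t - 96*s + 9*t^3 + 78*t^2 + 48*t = -2*s^3 + 23*s^2 - 58*s + 9*t^3 + t^2*(59 - 28*s) + t*(21*s^2 - 138*s - 33) - 35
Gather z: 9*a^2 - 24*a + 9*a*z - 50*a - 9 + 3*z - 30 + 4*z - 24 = 9*a^2 - 74*a + z*(9*a + 7) - 63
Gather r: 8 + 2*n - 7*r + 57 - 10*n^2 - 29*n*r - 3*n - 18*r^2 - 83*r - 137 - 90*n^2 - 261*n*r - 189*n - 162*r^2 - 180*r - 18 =-100*n^2 - 190*n - 180*r^2 + r*(-290*n - 270) - 90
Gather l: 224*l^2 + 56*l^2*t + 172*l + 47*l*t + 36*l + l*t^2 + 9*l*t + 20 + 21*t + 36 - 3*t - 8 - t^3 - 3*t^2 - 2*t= l^2*(56*t + 224) + l*(t^2 + 56*t + 208) - t^3 - 3*t^2 + 16*t + 48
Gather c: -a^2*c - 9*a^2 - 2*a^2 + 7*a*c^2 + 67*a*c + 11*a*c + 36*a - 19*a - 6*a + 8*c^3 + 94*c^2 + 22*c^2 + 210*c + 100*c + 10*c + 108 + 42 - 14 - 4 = -11*a^2 + 11*a + 8*c^3 + c^2*(7*a + 116) + c*(-a^2 + 78*a + 320) + 132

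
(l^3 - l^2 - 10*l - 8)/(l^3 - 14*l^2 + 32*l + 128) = (l^2 - 3*l - 4)/(l^2 - 16*l + 64)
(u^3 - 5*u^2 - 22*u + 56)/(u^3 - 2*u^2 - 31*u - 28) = (u - 2)/(u + 1)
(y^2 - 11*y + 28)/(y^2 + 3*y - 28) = (y - 7)/(y + 7)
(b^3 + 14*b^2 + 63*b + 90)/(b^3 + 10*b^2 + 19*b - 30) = (b + 3)/(b - 1)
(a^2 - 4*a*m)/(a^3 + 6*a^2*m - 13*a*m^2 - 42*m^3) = a*(a - 4*m)/(a^3 + 6*a^2*m - 13*a*m^2 - 42*m^3)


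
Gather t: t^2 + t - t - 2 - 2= t^2 - 4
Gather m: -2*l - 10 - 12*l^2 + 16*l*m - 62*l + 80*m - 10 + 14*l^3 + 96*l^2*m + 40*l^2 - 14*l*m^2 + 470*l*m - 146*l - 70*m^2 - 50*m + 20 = 14*l^3 + 28*l^2 - 210*l + m^2*(-14*l - 70) + m*(96*l^2 + 486*l + 30)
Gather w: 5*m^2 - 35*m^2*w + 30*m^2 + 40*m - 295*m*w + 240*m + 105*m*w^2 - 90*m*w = 35*m^2 + 105*m*w^2 + 280*m + w*(-35*m^2 - 385*m)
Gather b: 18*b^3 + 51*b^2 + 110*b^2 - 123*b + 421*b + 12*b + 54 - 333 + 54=18*b^3 + 161*b^2 + 310*b - 225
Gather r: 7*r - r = 6*r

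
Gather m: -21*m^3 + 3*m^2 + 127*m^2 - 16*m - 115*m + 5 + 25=-21*m^3 + 130*m^2 - 131*m + 30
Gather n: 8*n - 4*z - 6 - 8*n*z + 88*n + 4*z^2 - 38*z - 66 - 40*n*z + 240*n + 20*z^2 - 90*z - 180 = n*(336 - 48*z) + 24*z^2 - 132*z - 252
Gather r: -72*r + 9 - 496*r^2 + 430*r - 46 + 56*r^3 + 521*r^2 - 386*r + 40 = 56*r^3 + 25*r^2 - 28*r + 3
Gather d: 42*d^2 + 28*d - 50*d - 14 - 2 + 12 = 42*d^2 - 22*d - 4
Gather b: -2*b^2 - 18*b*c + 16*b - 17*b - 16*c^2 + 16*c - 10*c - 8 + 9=-2*b^2 + b*(-18*c - 1) - 16*c^2 + 6*c + 1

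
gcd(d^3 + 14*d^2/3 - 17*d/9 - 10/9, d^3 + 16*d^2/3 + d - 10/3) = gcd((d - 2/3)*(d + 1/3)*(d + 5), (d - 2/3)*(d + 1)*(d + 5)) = d^2 + 13*d/3 - 10/3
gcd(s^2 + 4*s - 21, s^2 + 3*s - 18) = s - 3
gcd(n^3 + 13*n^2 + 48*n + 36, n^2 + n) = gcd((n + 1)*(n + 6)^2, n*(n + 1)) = n + 1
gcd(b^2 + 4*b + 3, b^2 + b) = b + 1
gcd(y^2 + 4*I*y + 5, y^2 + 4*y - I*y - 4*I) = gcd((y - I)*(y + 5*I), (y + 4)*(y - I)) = y - I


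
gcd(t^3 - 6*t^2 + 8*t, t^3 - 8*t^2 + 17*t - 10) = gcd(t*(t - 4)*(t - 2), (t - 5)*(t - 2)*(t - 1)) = t - 2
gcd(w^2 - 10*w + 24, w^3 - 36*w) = w - 6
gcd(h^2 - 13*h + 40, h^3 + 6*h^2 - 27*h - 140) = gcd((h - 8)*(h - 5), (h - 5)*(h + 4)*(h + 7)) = h - 5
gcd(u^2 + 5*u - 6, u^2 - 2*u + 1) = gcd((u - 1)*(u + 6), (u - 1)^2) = u - 1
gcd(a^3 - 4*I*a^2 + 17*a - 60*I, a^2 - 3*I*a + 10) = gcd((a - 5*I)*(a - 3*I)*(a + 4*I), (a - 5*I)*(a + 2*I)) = a - 5*I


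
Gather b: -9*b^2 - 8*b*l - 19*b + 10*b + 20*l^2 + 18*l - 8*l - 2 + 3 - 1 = -9*b^2 + b*(-8*l - 9) + 20*l^2 + 10*l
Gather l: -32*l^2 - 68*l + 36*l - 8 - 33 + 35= -32*l^2 - 32*l - 6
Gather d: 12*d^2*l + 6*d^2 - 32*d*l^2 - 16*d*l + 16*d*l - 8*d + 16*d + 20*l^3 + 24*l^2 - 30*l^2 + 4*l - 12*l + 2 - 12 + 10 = d^2*(12*l + 6) + d*(8 - 32*l^2) + 20*l^3 - 6*l^2 - 8*l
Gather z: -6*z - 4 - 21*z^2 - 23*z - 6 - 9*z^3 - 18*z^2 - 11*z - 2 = -9*z^3 - 39*z^2 - 40*z - 12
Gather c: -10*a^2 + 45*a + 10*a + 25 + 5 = -10*a^2 + 55*a + 30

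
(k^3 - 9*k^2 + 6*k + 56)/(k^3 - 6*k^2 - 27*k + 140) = (k + 2)/(k + 5)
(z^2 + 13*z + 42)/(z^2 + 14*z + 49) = (z + 6)/(z + 7)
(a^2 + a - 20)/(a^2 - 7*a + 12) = (a + 5)/(a - 3)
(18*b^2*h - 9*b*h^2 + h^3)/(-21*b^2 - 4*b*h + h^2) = h*(-18*b^2 + 9*b*h - h^2)/(21*b^2 + 4*b*h - h^2)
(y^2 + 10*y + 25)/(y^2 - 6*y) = (y^2 + 10*y + 25)/(y*(y - 6))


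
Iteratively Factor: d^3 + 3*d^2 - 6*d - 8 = (d + 1)*(d^2 + 2*d - 8) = (d - 2)*(d + 1)*(d + 4)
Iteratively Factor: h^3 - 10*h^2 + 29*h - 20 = (h - 1)*(h^2 - 9*h + 20) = (h - 5)*(h - 1)*(h - 4)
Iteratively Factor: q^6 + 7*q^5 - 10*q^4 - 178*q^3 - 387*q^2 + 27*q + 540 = (q + 4)*(q^5 + 3*q^4 - 22*q^3 - 90*q^2 - 27*q + 135) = (q - 5)*(q + 4)*(q^4 + 8*q^3 + 18*q^2 - 27) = (q - 5)*(q + 3)*(q + 4)*(q^3 + 5*q^2 + 3*q - 9) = (q - 5)*(q + 3)^2*(q + 4)*(q^2 + 2*q - 3) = (q - 5)*(q + 3)^3*(q + 4)*(q - 1)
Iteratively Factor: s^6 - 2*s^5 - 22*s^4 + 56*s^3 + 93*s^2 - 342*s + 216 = (s - 3)*(s^5 + s^4 - 19*s^3 - s^2 + 90*s - 72) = (s - 3)*(s - 1)*(s^4 + 2*s^3 - 17*s^2 - 18*s + 72) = (s - 3)*(s - 2)*(s - 1)*(s^3 + 4*s^2 - 9*s - 36) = (s - 3)^2*(s - 2)*(s - 1)*(s^2 + 7*s + 12) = (s - 3)^2*(s - 2)*(s - 1)*(s + 4)*(s + 3)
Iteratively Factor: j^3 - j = (j + 1)*(j^2 - j) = (j - 1)*(j + 1)*(j)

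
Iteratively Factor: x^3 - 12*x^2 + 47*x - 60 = (x - 4)*(x^2 - 8*x + 15) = (x - 4)*(x - 3)*(x - 5)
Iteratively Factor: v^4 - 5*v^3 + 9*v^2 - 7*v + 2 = (v - 1)*(v^3 - 4*v^2 + 5*v - 2) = (v - 1)^2*(v^2 - 3*v + 2) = (v - 2)*(v - 1)^2*(v - 1)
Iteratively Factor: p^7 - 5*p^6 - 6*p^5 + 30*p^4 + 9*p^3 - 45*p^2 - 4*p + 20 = (p + 1)*(p^6 - 6*p^5 + 30*p^3 - 21*p^2 - 24*p + 20) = (p + 1)*(p + 2)*(p^5 - 8*p^4 + 16*p^3 - 2*p^2 - 17*p + 10) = (p - 2)*(p + 1)*(p + 2)*(p^4 - 6*p^3 + 4*p^2 + 6*p - 5) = (p - 2)*(p - 1)*(p + 1)*(p + 2)*(p^3 - 5*p^2 - p + 5) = (p - 2)*(p - 1)*(p + 1)^2*(p + 2)*(p^2 - 6*p + 5) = (p - 5)*(p - 2)*(p - 1)*(p + 1)^2*(p + 2)*(p - 1)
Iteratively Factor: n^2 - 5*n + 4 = (n - 4)*(n - 1)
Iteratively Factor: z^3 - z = (z)*(z^2 - 1) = z*(z - 1)*(z + 1)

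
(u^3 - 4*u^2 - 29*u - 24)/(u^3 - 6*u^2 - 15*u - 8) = (u + 3)/(u + 1)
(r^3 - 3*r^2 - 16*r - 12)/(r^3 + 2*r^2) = 1 - 5/r - 6/r^2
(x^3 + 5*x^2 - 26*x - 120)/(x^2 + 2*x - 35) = (x^2 + 10*x + 24)/(x + 7)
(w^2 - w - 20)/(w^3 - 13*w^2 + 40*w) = (w + 4)/(w*(w - 8))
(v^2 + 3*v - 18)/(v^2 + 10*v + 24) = (v - 3)/(v + 4)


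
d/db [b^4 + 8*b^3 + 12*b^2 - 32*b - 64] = 4*b^3 + 24*b^2 + 24*b - 32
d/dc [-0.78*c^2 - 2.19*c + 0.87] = -1.56*c - 2.19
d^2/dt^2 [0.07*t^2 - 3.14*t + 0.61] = 0.140000000000000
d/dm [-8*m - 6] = -8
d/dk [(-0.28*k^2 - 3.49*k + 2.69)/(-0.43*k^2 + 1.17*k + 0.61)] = (-1.8283*k^2 + 1.9718*k - 5.2762)/(0.1849*k^4 - 1.0062*k^3 + 0.8443*k^2 + 1.4274*k + 0.3721)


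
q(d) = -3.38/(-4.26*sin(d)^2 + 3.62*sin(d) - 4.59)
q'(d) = -3.38*(8.52*sin(d)*cos(d) - 3.62*cos(d))/(-4.26*sin(d)^2 + 3.62*sin(d) - 4.59)^2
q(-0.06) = 0.70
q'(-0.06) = 0.60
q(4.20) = 0.31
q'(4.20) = -0.15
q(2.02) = 0.71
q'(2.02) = 0.26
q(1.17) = 0.69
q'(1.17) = -0.24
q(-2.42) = 0.38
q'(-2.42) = -0.30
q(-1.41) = 0.27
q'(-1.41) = 0.04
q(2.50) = 0.86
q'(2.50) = 0.26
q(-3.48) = 0.88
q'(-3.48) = -0.17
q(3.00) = 0.81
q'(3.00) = -0.47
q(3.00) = 0.81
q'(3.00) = -0.47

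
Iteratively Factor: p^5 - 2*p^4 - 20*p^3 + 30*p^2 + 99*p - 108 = (p + 3)*(p^4 - 5*p^3 - 5*p^2 + 45*p - 36) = (p - 4)*(p + 3)*(p^3 - p^2 - 9*p + 9) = (p - 4)*(p - 3)*(p + 3)*(p^2 + 2*p - 3) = (p - 4)*(p - 3)*(p - 1)*(p + 3)*(p + 3)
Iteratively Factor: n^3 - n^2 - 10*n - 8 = (n + 1)*(n^2 - 2*n - 8) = (n - 4)*(n + 1)*(n + 2)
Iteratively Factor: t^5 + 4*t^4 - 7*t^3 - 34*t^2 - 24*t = (t + 4)*(t^4 - 7*t^2 - 6*t) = (t - 3)*(t + 4)*(t^3 + 3*t^2 + 2*t) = (t - 3)*(t + 1)*(t + 4)*(t^2 + 2*t) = t*(t - 3)*(t + 1)*(t + 4)*(t + 2)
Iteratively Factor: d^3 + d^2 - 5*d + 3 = (d + 3)*(d^2 - 2*d + 1) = (d - 1)*(d + 3)*(d - 1)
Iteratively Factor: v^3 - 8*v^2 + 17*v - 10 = (v - 1)*(v^2 - 7*v + 10) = (v - 2)*(v - 1)*(v - 5)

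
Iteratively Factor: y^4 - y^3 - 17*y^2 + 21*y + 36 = (y + 1)*(y^3 - 2*y^2 - 15*y + 36) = (y + 1)*(y + 4)*(y^2 - 6*y + 9) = (y - 3)*(y + 1)*(y + 4)*(y - 3)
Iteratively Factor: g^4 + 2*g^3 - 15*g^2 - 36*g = (g)*(g^3 + 2*g^2 - 15*g - 36) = g*(g + 3)*(g^2 - g - 12) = g*(g + 3)^2*(g - 4)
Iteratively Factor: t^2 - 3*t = (t - 3)*(t)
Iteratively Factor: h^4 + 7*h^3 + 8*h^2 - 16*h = (h + 4)*(h^3 + 3*h^2 - 4*h) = h*(h + 4)*(h^2 + 3*h - 4) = h*(h + 4)^2*(h - 1)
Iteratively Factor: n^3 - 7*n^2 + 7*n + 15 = (n + 1)*(n^2 - 8*n + 15) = (n - 3)*(n + 1)*(n - 5)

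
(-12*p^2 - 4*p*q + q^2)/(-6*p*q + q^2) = (2*p + q)/q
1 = 1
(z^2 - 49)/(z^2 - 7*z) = (z + 7)/z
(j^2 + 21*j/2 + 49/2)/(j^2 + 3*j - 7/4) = 2*(j + 7)/(2*j - 1)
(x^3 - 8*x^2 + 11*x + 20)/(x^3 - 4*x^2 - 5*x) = (x - 4)/x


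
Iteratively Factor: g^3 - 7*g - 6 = (g + 1)*(g^2 - g - 6) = (g + 1)*(g + 2)*(g - 3)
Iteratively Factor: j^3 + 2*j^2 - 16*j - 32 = (j + 2)*(j^2 - 16) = (j - 4)*(j + 2)*(j + 4)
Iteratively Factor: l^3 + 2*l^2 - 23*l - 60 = (l + 3)*(l^2 - l - 20) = (l + 3)*(l + 4)*(l - 5)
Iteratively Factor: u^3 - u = (u)*(u^2 - 1) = u*(u - 1)*(u + 1)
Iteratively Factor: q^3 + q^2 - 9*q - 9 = (q - 3)*(q^2 + 4*q + 3) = (q - 3)*(q + 3)*(q + 1)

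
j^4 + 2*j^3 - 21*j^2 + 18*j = j*(j - 3)*(j - 1)*(j + 6)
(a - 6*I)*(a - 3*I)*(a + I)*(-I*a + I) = -I*a^4 - 8*a^3 + I*a^3 + 8*a^2 + 9*I*a^2 - 18*a - 9*I*a + 18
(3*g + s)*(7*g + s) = 21*g^2 + 10*g*s + s^2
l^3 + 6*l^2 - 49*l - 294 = (l - 7)*(l + 6)*(l + 7)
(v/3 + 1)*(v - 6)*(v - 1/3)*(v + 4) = v^4/3 + 2*v^3/9 - 91*v^2/9 - 62*v/3 + 8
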